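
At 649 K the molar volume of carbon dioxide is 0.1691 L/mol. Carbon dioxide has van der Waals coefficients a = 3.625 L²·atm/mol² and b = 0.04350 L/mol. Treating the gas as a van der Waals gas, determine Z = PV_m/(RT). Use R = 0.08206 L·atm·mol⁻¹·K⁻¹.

P = RT/(V_m − b) − a/V_m² = (0.08206)(649)/(0.1691 − 0.04350) − 3.625/(0.1691)²
  = 53.257/0.12560 − 126.77 = 424.02 − 126.77 = 297.25 atm
Z = PV_m/(RT) = (297.25)(0.1691)/((0.08206)(649)) = 50.265/53.257 = 0.9438

Z ≈ 0.9438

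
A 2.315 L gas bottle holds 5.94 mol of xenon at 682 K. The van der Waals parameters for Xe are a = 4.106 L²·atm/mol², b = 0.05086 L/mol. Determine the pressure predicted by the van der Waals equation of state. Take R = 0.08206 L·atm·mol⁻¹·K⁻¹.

P = nRT/(V − nb) − a n²/V²
nRT/(V − nb) = (5.94)(0.08206)(682)/(2.315 − 5.94×0.05086) = 332.43/2.0129 = 165.15 atm
a n²/V² = (4.106)(5.94)²/(2.315)² = 27.033 atm
P = 165.15 − 27.033 = 138.1 atm

P ≈ 138.1 atm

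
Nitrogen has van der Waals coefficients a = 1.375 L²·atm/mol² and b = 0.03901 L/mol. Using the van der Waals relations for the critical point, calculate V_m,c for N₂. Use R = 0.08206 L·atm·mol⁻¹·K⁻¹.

For a van der Waals gas, V_m,c = 3b.
V_m,c = 3×0.03901 = 0.1170 L/mol

V_m,c ≈ 0.1170 L/mol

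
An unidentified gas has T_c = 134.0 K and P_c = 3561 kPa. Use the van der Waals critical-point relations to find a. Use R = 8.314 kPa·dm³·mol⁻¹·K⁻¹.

From T_c = 8a/(27Rb) and P_c = a/(27b²): a = 27 R² T_c²/(64 P_c).
a = 27×(8.314)²×(134.0)²/(64×3561) = 33511464/227904 = 147.0 kPa·dm⁶/mol²

a ≈ 147.0 kPa·dm⁶/mol²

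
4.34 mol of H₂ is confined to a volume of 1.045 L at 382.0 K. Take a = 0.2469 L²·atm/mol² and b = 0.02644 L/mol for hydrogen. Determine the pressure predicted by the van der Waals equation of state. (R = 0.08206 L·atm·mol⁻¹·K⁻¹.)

P ≈ 142.0 atm

P = nRT/(V − nb) − a n²/V²
nRT/(V − nb) = (4.34)(0.08206)(382.0)/(1.045 − 4.34×0.02644) = 136.05/0.93025 = 146.25 atm
a n²/V² = (0.2469)(4.34)²/(1.045)² = 4.2586 atm
P = 146.25 − 4.2586 = 142.0 atm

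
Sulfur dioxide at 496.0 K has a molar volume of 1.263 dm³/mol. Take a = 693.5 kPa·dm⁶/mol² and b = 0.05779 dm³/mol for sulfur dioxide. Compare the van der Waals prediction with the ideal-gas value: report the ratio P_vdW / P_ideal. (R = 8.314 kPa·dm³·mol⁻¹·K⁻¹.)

Ideal: P_ideal = RT/V_m = (8.314)(496.0)/1.263 = 3265.04 kPa
vdW: P = RT/(V_m − b) − a/V_m² = 4123.74/1.20521 − 693.5/1.59517 = 3421.59 − 434.750 = 2986.84 kPa
Ratio = 2986.84/3265.04 = 0.9148

P_vdW / P_ideal ≈ 0.9148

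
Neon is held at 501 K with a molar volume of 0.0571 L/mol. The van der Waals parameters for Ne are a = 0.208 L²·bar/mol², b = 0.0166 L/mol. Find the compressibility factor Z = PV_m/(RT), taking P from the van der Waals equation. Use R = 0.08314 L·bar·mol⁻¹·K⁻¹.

P = RT/(V_m − b) − a/V_m² = (0.08314)(501)/(0.0571 − 0.0166) − 0.208/(0.0571)²
  = 41.653/0.040500 − 63.796 = 1028.5 − 63.796 = 964.7 bar
Z = PV_m/(RT) = (964.7)(0.0571)/((0.08314)(501)) = 55.084/41.653 = 1.322

Z ≈ 1.322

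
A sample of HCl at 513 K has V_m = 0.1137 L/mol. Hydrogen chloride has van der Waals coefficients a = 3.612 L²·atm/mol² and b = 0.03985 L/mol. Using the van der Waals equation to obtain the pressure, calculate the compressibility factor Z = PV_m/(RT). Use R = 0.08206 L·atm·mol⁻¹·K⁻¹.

Z ≈ 0.7850

P = RT/(V_m − b) − a/V_m² = (0.08206)(513)/(0.1137 − 0.03985) − 3.612/(0.1137)²
  = 42.097/0.073850 − 279.40 = 570.03 − 279.40 = 290.63 atm
Z = PV_m/(RT) = (290.63)(0.1137)/((0.08206)(513)) = 33.045/42.097 = 0.7850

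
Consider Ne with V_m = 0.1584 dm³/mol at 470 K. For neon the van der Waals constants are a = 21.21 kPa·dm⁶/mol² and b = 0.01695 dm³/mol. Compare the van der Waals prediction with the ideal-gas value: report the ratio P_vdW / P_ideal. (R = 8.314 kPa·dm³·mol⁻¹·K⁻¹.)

P_vdW / P_ideal ≈ 1.086

Ideal: P_ideal = RT/V_m = (8.314)(470)/0.1584 = 24669.1 kPa
vdW: P = RT/(V_m − b) − a/V_m² = 3907.58/0.141450 − 21.21/0.0250906 = 27625.2 − 845.337 = 26779.9 kPa
Ratio = 26779.9/24669.1 = 1.086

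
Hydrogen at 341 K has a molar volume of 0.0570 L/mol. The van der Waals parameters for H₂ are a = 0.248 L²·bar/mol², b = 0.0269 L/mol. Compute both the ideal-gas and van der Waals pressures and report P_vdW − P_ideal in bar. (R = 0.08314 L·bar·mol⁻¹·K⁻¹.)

Ideal: P_ideal = RT/V_m = (0.08314)(341)/0.0570 = 497.381 bar
vdW: P = RT/(V_m − b) − a/V_m² = 28.3507/0.0301000 − 0.248/0.00324900 = 941.884 − 76.3312 = 865.553 bar
ΔP = 865.553 − 497.381 = 368.2 bar

ΔP ≈ 368.2 bar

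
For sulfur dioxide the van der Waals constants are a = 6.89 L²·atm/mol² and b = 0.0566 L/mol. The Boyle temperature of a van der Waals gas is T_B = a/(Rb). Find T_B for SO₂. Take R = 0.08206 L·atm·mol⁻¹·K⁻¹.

T_B ≈ 1483 K

For a van der Waals gas the second virial coefficient B₂ = b − a/(RT) vanishes at T_B = a/(Rb).
T_B = 6.89/(0.08206×0.0566) = 6.89/0.0046446 = 1483 K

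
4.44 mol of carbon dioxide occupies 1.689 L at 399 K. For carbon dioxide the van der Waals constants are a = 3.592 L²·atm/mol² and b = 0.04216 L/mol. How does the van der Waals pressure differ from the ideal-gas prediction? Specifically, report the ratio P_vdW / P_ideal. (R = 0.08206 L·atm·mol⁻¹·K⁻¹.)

Ideal: P_ideal = nRT/V = (4.44)(0.08206)(399)/1.689 = 86.0712 atm
vdW: P = nRT/(V − nb) − a n²/V² = 145.374/1.50181 − 70.8113/2.85272 = 96.7992 − 24.8224 = 71.9768 atm
Ratio = 71.9768/86.0712 = 0.8362

P_vdW / P_ideal ≈ 0.8362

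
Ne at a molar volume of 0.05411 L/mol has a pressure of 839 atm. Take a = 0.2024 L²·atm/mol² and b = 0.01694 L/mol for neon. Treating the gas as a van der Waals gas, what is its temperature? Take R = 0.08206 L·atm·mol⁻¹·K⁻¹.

T = (P + a/V_m²)(V_m − b)/R
P + a/V_m² = 839 + 0.2024/(0.05411)² = 908.13 atm
V_m − b = 0.05411 − 0.01694 = 0.037170 L/mol
T = (908.13)(0.037170)/0.08206 = 411.3 K

T ≈ 411.3 K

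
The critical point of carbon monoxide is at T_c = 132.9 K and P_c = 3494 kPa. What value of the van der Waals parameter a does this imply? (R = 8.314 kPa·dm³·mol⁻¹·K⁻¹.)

From T_c = 8a/(27Rb) and P_c = a/(27b²): a = 27 R² T_c²/(64 P_c).
a = 27×(8.314)²×(132.9)²/(64×3494) = 32963534/223616 = 147.4 kPa·dm⁶/mol²

a ≈ 147.4 kPa·dm⁶/mol²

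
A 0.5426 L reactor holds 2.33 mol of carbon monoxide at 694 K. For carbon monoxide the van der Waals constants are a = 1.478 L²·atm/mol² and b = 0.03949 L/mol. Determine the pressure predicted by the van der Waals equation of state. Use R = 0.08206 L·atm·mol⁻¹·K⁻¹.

P = nRT/(V − nb) − a n²/V²
nRT/(V − nb) = (2.33)(0.08206)(694)/(0.5426 − 2.33×0.03949) = 132.69/0.45059 = 294.48 atm
a n²/V² = (1.478)(2.33)²/(0.5426)² = 27.254 atm
P = 294.48 − 27.254 = 267.2 atm

P ≈ 267.2 atm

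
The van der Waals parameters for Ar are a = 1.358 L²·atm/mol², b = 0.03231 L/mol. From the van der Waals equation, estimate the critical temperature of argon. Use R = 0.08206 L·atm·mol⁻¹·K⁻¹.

For a van der Waals gas, T_c = 8a/(27Rb).
T_c = 8×1.358/(27×0.08206×0.03231) = 10.864/0.071587 = 151.8 K

T_c ≈ 151.8 K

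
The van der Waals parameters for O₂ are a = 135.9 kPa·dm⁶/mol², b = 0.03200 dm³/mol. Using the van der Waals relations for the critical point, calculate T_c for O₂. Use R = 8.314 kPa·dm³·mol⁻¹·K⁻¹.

For a van der Waals gas, T_c = 8a/(27Rb).
T_c = 8×135.9/(27×8.314×0.03200) = 1087.2/7.1833 = 151.4 K

T_c ≈ 151.4 K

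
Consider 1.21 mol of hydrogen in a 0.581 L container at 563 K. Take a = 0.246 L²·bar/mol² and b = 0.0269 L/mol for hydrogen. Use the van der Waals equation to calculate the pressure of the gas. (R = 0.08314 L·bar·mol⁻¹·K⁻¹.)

P = nRT/(V − nb) − a n²/V²
nRT/(V − nb) = (1.21)(0.08314)(563)/(0.581 − 1.21×0.0269) = 56.637/0.54845 = 103.27 bar
a n²/V² = (0.246)(1.21)²/(0.581)² = 1.0670 bar
P = 103.27 − 1.0670 = 102.2 bar

P ≈ 102.2 bar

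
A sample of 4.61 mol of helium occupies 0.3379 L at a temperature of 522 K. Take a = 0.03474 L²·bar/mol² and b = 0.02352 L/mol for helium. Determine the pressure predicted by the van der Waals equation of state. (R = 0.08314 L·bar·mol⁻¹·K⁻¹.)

P = nRT/(V − nb) − a n²/V²
nRT/(V − nb) = (4.61)(0.08314)(522)/(0.3379 − 4.61×0.02352) = 200.07/0.22947 = 871.88 bar
a n²/V² = (0.03474)(4.61)²/(0.3379)² = 6.4663 bar
P = 871.88 − 6.4663 = 865.4 bar

P ≈ 865.4 bar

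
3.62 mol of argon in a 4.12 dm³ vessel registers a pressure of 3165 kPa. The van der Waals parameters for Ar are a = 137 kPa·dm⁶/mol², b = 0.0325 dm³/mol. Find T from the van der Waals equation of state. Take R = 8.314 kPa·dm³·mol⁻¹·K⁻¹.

T = (P + a n²/V²)(V − nb)/(nR)
P + a n²/V² = 3165 + (137)(3.62)²/(4.12)² = 3270.8 kPa
V − nb = 4.12 − (3.62)(0.0325) = 4.0024 dm³
T = (3270.8)(4.0024)/((3.62)(8.314)) = 435.0 K

T ≈ 435.0 K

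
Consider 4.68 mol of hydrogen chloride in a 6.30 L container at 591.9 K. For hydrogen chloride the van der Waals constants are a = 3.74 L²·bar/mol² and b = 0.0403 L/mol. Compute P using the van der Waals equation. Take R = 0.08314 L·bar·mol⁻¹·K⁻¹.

P = nRT/(V − nb) − a n²/V²
nRT/(V − nb) = (4.68)(0.08314)(591.9)/(6.30 − 4.68×0.0403) = 230.31/6.1114 = 37.685 bar
a n²/V² = (3.74)(4.68)²/(6.30)² = 2.0639 bar
P = 37.685 − 2.0639 = 35.62 bar

P ≈ 35.62 bar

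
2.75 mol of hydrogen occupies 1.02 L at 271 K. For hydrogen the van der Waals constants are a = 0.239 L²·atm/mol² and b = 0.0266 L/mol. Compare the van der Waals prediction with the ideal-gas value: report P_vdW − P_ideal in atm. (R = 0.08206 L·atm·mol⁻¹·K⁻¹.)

ΔP ≈ 2.895 atm

Ideal: P_ideal = nRT/V = (2.75)(0.08206)(271)/1.02 = 59.9561 atm
vdW: P = nRT/(V − nb) − a n²/V² = 61.1552/0.946850 − 1.80744/1.04040 = 64.5881 − 1.73725 = 62.8509 atm
ΔP = 62.8509 − 59.9561 = 2.895 atm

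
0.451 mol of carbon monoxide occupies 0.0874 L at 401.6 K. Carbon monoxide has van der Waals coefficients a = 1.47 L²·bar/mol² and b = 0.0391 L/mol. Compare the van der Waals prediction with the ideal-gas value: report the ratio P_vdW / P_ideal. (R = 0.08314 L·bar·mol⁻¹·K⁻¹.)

Ideal: P_ideal = nRT/V = (0.451)(0.08314)(401.6)/0.0874 = 172.293 bar
vdW: P = nRT/(V − nb) − a n²/V² = 15.0584/0.0697659 − 0.298999/0.00763876 = 215.842 − 39.1423 = 176.700 bar
Ratio = 176.700/172.293 = 1.026

P_vdW / P_ideal ≈ 1.026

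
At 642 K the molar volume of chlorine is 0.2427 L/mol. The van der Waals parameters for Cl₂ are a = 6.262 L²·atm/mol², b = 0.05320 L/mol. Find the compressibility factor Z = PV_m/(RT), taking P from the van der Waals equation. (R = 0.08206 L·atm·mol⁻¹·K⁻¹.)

P = RT/(V_m − b) − a/V_m² = (0.08206)(642)/(0.2427 − 0.05320) − 6.262/(0.2427)²
  = 52.683/0.18950 − 106.31 = 278.01 − 106.31 = 171.70 atm
Z = PV_m/(RT) = (171.70)(0.2427)/((0.08206)(642)) = 41.672/52.683 = 0.7910

Z ≈ 0.7910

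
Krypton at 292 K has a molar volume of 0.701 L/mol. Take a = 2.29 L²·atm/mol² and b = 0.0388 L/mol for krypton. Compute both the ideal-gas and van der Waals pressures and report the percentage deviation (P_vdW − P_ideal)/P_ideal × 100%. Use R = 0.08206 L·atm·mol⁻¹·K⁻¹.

-7.77 %

Ideal: P_ideal = RT/V_m = (0.08206)(292)/0.701 = 34.1819 atm
vdW: P = RT/(V_m − b) − a/V_m² = 23.9615/0.662200 − 2.29/0.491401 = 36.1847 − 4.66015 = 31.5246 atm
% deviation = (31.5246 − 34.1819)/34.1819 × 100% = -7.77%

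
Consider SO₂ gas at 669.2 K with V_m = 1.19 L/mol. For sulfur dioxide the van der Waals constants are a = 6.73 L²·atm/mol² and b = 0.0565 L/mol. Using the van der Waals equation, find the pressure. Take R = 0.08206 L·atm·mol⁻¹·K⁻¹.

P = RT/(V_m − b) − a/V_m²
RT/(V_m − b) = (0.08206)(669.2)/(1.19 − 0.0565) = 54.915/1.1335 = 48.447 atm
a/V_m² = 6.73/(1.19)² = 4.7525 atm
P = 48.447 − 4.7525 = 43.69 atm

P ≈ 43.69 atm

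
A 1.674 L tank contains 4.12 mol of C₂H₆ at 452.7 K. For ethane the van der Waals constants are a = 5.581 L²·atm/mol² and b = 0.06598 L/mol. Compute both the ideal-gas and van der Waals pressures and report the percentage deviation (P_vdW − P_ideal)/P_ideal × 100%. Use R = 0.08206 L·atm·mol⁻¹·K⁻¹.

-17.59 %

Ideal: P_ideal = nRT/V = (4.12)(0.08206)(452.7)/1.674 = 91.4290 atm
vdW: P = nRT/(V − nb) − a n²/V² = 153.052/1.40216 − 94.7341/2.80228 = 109.154 − 33.8061 = 75.348 atm
% deviation = (75.348 − 91.4290)/91.4290 × 100% = -17.59%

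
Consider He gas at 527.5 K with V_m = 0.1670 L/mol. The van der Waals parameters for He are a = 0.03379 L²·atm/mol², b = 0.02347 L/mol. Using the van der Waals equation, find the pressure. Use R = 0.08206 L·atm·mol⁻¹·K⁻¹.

P ≈ 300.4 atm

P = RT/(V_m − b) − a/V_m²
RT/(V_m − b) = (0.08206)(527.5)/(0.1670 − 0.02347) = 43.287/0.14353 = 301.59 atm
a/V_m² = 0.03379/(0.1670)² = 1.2116 atm
P = 301.59 − 1.2116 = 300.4 atm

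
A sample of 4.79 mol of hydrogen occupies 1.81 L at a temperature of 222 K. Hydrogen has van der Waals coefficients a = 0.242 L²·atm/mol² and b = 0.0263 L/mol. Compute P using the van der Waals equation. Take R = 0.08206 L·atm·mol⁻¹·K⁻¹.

P = nRT/(V − nb) − a n²/V²
nRT/(V − nb) = (4.79)(0.08206)(222)/(1.81 − 4.79×0.0263) = 87.261/1.6840 = 51.818 atm
a n²/V² = (0.242)(4.79)²/(1.81)² = 1.6948 atm
P = 51.818 − 1.6948 = 50.12 atm

P ≈ 50.12 atm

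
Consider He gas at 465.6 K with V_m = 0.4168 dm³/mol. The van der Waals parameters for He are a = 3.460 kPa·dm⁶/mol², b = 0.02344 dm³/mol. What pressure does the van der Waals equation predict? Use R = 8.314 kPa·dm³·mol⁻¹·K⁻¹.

P ≈ 9821 kPa

P = RT/(V_m − b) − a/V_m²
RT/(V_m − b) = (8.314)(465.6)/(0.4168 − 0.02344) = 3871.0/0.39336 = 9840.9 kPa
a/V_m² = 3.460/(0.4168)² = 19.917 kPa
P = 9840.9 − 19.917 = 9821 kPa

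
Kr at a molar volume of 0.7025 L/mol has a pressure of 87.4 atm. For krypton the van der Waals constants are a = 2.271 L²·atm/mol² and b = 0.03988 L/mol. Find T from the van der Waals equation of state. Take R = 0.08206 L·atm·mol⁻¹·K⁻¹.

T = (P + a/V_m²)(V_m − b)/R
P + a/V_m² = 87.4 + 2.271/(0.7025)² = 92.002 atm
V_m − b = 0.7025 − 0.03988 = 0.66262 L/mol
T = (92.002)(0.66262)/0.08206 = 742.9 K

T ≈ 742.9 K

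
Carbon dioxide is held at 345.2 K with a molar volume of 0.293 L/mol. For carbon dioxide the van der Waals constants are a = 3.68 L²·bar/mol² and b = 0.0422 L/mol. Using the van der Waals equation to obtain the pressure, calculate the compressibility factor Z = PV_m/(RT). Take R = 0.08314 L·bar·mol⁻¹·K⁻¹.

Z ≈ 0.7306

P = RT/(V_m − b) − a/V_m² = (0.08314)(345.2)/(0.293 − 0.0422) − 3.68/(0.293)²
  = 28.700/0.25080 − 42.866 = 114.43 − 42.866 = 71.56 bar
Z = PV_m/(RT) = (71.56)(0.293)/((0.08314)(345.2)) = 20.967/28.700 = 0.7306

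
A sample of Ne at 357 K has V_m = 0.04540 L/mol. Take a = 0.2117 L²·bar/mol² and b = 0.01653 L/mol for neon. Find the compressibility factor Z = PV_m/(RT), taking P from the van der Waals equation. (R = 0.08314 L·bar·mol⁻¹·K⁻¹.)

P = RT/(V_m − b) − a/V_m² = (0.08314)(357)/(0.04540 − 0.01653) − 0.2117/(0.04540)²
  = 29.681/0.028870 − 102.71 = 1028.1 − 102.71 = 925.4 bar
Z = PV_m/(RT) = (925.4)(0.04540)/((0.08314)(357)) = 42.013/29.681 = 1.415

Z ≈ 1.415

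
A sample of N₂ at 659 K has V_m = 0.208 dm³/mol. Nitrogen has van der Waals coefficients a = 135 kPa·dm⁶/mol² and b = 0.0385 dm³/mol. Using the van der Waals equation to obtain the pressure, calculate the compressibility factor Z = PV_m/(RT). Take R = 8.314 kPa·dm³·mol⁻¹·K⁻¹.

Z ≈ 1.109

P = RT/(V_m − b) − a/V_m² = (8.314)(659)/(0.208 − 0.0385) − 135/(0.208)²
  = 5478.9/0.16950 − 3120.4 = 32324 − 3120.4 = 29204 kPa
Z = PV_m/(RT) = (29204)(0.208)/((8.314)(659)) = 6074.4/5478.9 = 1.109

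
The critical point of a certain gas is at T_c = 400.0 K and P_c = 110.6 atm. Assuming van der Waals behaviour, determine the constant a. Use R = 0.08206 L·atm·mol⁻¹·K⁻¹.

From T_c = 8a/(27Rb) and P_c = a/(27b²): a = 27 R² T_c²/(64 P_c).
a = 27×(0.08206)²×(400.0)²/(64×110.6) = 29090/7078.4 = 4.110 L²·atm/mol²

a ≈ 4.110 L²·atm/mol²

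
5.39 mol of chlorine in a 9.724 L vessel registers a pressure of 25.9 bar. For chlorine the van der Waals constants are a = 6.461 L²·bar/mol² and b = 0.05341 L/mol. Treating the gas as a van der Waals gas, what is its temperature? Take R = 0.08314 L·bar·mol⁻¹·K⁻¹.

T ≈ 587.2 K

T = (P + a n²/V²)(V − nb)/(nR)
P + a n²/V² = 25.9 + (6.461)(5.39)²/(9.724)² = 27.885 bar
V − nb = 9.724 − (5.39)(0.05341) = 9.4361 L
T = (27.885)(9.4361)/((5.39)(0.08314)) = 587.2 K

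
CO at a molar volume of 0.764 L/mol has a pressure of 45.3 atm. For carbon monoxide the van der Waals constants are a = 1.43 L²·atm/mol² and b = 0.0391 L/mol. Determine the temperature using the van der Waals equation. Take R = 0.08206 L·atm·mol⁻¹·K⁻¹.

T = (P + a/V_m²)(V_m − b)/R
P + a/V_m² = 45.3 + 1.43/(0.764)² = 47.750 atm
V_m − b = 0.764 − 0.0391 = 0.72490 L/mol
T = (47.750)(0.72490)/0.08206 = 421.8 K

T ≈ 421.8 K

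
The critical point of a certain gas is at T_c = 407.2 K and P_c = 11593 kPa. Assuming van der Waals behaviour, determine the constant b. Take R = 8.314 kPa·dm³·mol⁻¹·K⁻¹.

From T_c = 8a/(27Rb) and P_c = a/(27b²): b = R T_c/(8 P_c).
b = (8.314)(407.2)/(8×11593) = 3385.5/92744 = 0.03650 dm³/mol

b ≈ 0.03650 dm³/mol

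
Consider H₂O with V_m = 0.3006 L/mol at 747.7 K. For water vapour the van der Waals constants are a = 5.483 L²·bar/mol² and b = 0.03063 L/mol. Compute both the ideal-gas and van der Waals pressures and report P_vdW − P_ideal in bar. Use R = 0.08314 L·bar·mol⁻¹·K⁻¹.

ΔP ≈ -37.22 bar

Ideal: P_ideal = RT/V_m = (0.08314)(747.7)/0.3006 = 206.799 bar
vdW: P = RT/(V_m − b) − a/V_m² = 62.1638/0.269970 − 5.483/0.0903604 = 230.262 − 60.6792 = 169.583 bar
ΔP = 169.583 − 206.799 = -37.22 bar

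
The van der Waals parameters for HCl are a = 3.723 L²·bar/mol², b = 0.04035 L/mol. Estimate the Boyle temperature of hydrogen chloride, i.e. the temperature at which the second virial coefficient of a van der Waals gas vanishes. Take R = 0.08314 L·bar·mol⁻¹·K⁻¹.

For a van der Waals gas the second virial coefficient B₂ = b − a/(RT) vanishes at T_B = a/(Rb).
T_B = 3.723/(0.08314×0.04035) = 3.723/0.0033547 = 1110 K

T_B ≈ 1110 K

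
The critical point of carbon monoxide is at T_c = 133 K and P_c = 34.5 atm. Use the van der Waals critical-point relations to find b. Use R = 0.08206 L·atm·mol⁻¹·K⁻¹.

From T_c = 8a/(27Rb) and P_c = a/(27b²): b = R T_c/(8 P_c).
b = (0.08206)(133)/(8×34.5) = 10.914/276.00 = 0.03954 L/mol

b ≈ 0.03954 L/mol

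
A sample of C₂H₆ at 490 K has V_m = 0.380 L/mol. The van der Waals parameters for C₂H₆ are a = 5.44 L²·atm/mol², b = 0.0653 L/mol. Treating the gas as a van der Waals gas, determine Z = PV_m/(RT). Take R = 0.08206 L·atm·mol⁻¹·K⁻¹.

P = RT/(V_m − b) − a/V_m² = (0.08206)(490)/(0.380 − 0.0653) − 5.44/(0.380)²
  = 40.209/0.31470 − 37.673 = 127.77 − 37.673 = 90.10 atm
Z = PV_m/(RT) = (90.10)(0.380)/((0.08206)(490)) = 34.238/40.209 = 0.8515

Z ≈ 0.8515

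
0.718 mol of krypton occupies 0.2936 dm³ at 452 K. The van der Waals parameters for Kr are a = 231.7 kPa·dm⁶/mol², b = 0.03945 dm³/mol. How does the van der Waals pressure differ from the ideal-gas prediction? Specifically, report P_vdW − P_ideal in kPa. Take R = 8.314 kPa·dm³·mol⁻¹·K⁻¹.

Ideal: P_ideal = nRT/V = (0.718)(8.314)(452)/0.2936 = 9190.03 kPa
vdW: P = nRT/(V − nb) − a n²/V² = 2698.19/0.265275 − 119.447/0.0862010 = 10171.3 − 1385.68 = 8785.6 kPa
ΔP = 8785.6 − 9190.03 = -404 kPa

ΔP ≈ -404 kPa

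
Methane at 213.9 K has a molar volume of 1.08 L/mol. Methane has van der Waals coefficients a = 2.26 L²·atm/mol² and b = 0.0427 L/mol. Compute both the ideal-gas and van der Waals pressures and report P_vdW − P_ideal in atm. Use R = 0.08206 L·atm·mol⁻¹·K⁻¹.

ΔP ≈ -1.269 atm

Ideal: P_ideal = RT/V_m = (0.08206)(213.9)/1.08 = 16.2524 atm
vdW: P = RT/(V_m − b) − a/V_m² = 17.5526/1.03730 − 2.26/1.16640 = 16.9214 − 1.93759 = 14.9838 atm
ΔP = 14.9838 − 16.2524 = -1.269 atm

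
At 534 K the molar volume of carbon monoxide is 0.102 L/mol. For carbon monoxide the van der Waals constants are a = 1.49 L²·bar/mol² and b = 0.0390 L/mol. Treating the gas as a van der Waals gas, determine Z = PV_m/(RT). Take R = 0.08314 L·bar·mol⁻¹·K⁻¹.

Z ≈ 1.290

P = RT/(V_m − b) − a/V_m² = (0.08314)(534)/(0.102 − 0.0390) − 1.49/(0.102)²
  = 44.397/0.063000 − 143.21 = 704.71 − 143.21 = 561.50 bar
Z = PV_m/(RT) = (561.50)(0.102)/((0.08314)(534)) = 57.273/44.397 = 1.290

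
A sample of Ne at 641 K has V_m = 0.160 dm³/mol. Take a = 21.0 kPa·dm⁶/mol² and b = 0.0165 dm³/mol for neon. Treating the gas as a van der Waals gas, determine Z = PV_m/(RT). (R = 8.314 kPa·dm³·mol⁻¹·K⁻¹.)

P = RT/(V_m − b) − a/V_m² = (8.314)(641)/(0.160 − 0.0165) − 21.0/(0.160)²
  = 5329.3/0.14350 − 820.31 = 37138 − 820.31 = 36318 kPa
Z = PV_m/(RT) = (36318)(0.160)/((8.314)(641)) = 5810.9/5329.3 = 1.090

Z ≈ 1.090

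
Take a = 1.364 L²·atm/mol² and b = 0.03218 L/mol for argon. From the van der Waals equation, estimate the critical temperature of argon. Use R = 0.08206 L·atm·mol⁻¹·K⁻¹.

For a van der Waals gas, T_c = 8a/(27Rb).
T_c = 8×1.364/(27×0.08206×0.03218) = 10.912/0.071299 = 153.0 K

T_c ≈ 153.0 K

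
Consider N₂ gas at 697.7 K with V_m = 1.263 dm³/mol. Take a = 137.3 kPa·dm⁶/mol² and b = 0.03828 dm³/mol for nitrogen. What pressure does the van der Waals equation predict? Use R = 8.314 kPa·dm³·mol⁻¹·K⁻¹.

P = RT/(V_m − b) − a/V_m²
RT/(V_m − b) = (8.314)(697.7)/(1.263 − 0.03828) = 5800.7/1.2247 = 4736.4 kPa
a/V_m² = 137.3/(1.263)² = 86.072 kPa
P = 4736.4 − 86.072 = 4650 kPa

P ≈ 4650 kPa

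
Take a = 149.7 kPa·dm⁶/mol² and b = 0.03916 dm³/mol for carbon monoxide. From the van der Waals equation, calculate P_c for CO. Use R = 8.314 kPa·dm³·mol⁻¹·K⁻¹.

P_c ≈ 3616 kPa

For a van der Waals gas, P_c = a/(27b²).
P_c = 149.7/(27×(0.03916)²) = 149.7/0.041405 = 3616 kPa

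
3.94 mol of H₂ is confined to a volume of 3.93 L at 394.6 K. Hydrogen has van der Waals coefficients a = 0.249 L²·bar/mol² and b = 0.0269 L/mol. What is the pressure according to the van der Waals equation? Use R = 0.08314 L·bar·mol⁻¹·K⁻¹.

P ≈ 33.55 bar

P = nRT/(V − nb) − a n²/V²
nRT/(V − nb) = (3.94)(0.08314)(394.6)/(3.93 − 3.94×0.0269) = 129.26/3.8240 = 33.802 bar
a n²/V² = (0.249)(3.94)²/(3.93)² = 0.25027 bar
P = 33.802 − 0.25027 = 33.55 bar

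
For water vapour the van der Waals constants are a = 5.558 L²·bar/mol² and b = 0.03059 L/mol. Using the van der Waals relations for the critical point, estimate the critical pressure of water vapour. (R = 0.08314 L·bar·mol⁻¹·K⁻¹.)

P_c ≈ 220.0 bar

For a van der Waals gas, P_c = a/(27b²).
P_c = 5.558/(27×(0.03059)²) = 5.558/0.025265 = 220.0 bar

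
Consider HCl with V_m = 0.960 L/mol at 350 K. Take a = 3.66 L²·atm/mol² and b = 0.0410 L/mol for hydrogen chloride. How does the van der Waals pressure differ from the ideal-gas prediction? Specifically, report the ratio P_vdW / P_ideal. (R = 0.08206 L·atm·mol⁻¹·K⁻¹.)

P_vdW / P_ideal ≈ 0.9119

Ideal: P_ideal = RT/V_m = (0.08206)(350)/0.960 = 29.9177 atm
vdW: P = RT/(V_m − b) − a/V_m² = 28.7210/0.919000 − 3.66/0.921600 = 31.2524 − 3.97135 = 27.2811 atm
Ratio = 27.2811/29.9177 = 0.9119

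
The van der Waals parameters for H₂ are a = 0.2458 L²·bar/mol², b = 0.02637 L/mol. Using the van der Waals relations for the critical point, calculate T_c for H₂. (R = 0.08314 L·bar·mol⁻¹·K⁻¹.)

T_c ≈ 33.22 K

For a van der Waals gas, T_c = 8a/(27Rb).
T_c = 8×0.2458/(27×0.08314×0.02637) = 1.9664/0.059195 = 33.22 K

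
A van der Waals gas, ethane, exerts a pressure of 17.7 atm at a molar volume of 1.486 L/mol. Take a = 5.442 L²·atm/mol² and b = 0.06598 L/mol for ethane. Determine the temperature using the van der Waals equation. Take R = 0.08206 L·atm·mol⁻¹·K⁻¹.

T = (P + a/V_m²)(V_m − b)/R
P + a/V_m² = 17.7 + 5.442/(1.486)² = 20.164 atm
V_m − b = 1.486 − 0.06598 = 1.4200 L/mol
T = (20.164)(1.4200)/0.08206 = 348.9 K

T ≈ 348.9 K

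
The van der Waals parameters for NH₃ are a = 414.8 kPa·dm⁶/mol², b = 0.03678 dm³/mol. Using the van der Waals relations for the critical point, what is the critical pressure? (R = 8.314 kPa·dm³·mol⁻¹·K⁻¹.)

For a van der Waals gas, P_c = a/(27b²).
P_c = 414.8/(27×(0.03678)²) = 414.8/0.036525 = 11357 kPa

P_c ≈ 11357 kPa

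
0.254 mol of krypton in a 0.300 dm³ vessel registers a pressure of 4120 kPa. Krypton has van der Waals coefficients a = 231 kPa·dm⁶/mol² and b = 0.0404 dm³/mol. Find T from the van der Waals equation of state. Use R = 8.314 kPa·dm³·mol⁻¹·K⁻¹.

T = (P + a n²/V²)(V − nb)/(nR)
P + a n²/V² = 4120 + (231)(0.254)²/(0.300)² = 4285.6 kPa
V − nb = 0.300 − (0.254)(0.0404) = 0.28974 dm³
T = (4285.6)(0.28974)/((0.254)(8.314)) = 588.0 K

T ≈ 588.0 K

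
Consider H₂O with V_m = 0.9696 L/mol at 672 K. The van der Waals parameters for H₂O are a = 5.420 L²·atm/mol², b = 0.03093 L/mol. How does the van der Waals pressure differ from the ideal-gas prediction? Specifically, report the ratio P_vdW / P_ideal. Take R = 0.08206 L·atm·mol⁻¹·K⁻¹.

P_vdW / P_ideal ≈ 0.9316

Ideal: P_ideal = RT/V_m = (0.08206)(672)/0.9696 = 56.8733 atm
vdW: P = RT/(V_m − b) − a/V_m² = 55.1443/0.938670 − 5.420/0.940124 = 58.7473 − 5.76520 = 52.9821 atm
Ratio = 52.9821/56.8733 = 0.9316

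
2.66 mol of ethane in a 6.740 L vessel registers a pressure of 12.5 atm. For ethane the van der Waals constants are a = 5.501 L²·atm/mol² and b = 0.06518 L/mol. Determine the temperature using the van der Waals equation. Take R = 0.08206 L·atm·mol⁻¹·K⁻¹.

T = (P + a n²/V²)(V − nb)/(nR)
P + a n²/V² = 12.5 + (5.501)(2.66)²/(6.740)² = 13.357 atm
V − nb = 6.740 − (2.66)(0.06518) = 6.5666 L
T = (13.357)(6.5666)/((2.66)(0.08206)) = 401.8 K

T ≈ 401.8 K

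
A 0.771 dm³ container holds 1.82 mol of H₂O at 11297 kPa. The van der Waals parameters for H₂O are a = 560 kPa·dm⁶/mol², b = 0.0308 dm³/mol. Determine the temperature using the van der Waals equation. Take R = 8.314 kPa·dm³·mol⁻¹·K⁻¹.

T = (P + a n²/V²)(V − nb)/(nR)
P + a n²/V² = 11297 + (560)(1.82)²/(0.771)² = 14417 kPa
V − nb = 0.771 − (1.82)(0.0308) = 0.71494 dm³
T = (14417)(0.71494)/((1.82)(8.314)) = 681.2 K

T ≈ 681.2 K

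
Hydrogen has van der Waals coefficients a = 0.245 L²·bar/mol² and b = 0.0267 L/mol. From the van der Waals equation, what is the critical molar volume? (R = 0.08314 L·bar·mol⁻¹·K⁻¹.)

V_m,c ≈ 0.08010 L/mol

For a van der Waals gas, V_m,c = 3b.
V_m,c = 3×0.0267 = 0.08010 L/mol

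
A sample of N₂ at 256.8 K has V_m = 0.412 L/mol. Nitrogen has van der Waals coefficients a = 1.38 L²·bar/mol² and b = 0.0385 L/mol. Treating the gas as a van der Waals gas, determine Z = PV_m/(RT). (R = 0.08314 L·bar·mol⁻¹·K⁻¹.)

Z ≈ 0.9462

P = RT/(V_m − b) − a/V_m² = (0.08314)(256.8)/(0.412 − 0.0385) − 1.38/(0.412)²
  = 21.350/0.37350 − 8.1299 = 57.162 − 8.1299 = 49.032 bar
Z = PV_m/(RT) = (49.032)(0.412)/((0.08314)(256.8)) = 20.201/21.350 = 0.9462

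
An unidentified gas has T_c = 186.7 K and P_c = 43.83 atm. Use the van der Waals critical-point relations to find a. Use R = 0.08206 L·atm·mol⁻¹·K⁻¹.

From T_c = 8a/(27Rb) and P_c = a/(27b²): a = 27 R² T_c²/(64 P_c).
a = 27×(0.08206)²×(186.7)²/(64×43.83) = 6337.5/2805.1 = 2.259 L²·atm/mol²

a ≈ 2.259 L²·atm/mol²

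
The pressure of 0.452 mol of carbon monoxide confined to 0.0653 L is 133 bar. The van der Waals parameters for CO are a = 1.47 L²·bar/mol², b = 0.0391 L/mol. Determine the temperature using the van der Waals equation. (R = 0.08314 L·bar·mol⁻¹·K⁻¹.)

T ≈ 257.8 K

T = (P + a n²/V²)(V − nb)/(nR)
P + a n²/V² = 133 + (1.47)(0.452)²/(0.0653)² = 203.43 bar
V − nb = 0.0653 − (0.452)(0.0391) = 0.047627 L
T = (203.43)(0.047627)/((0.452)(0.08314)) = 257.8 K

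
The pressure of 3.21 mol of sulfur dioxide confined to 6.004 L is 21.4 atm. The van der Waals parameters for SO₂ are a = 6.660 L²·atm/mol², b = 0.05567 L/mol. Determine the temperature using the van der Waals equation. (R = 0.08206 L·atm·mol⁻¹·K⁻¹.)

T ≈ 515.4 K

T = (P + a n²/V²)(V − nb)/(nR)
P + a n²/V² = 21.4 + (6.660)(3.21)²/(6.004)² = 23.304 atm
V − nb = 6.004 − (3.21)(0.05567) = 5.8253 L
T = (23.304)(5.8253)/((3.21)(0.08206)) = 515.4 K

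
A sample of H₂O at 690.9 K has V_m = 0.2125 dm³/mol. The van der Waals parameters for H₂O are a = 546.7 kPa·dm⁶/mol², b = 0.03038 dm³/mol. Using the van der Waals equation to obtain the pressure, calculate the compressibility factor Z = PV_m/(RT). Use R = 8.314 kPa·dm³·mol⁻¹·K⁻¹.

P = RT/(V_m − b) − a/V_m² = (8.314)(690.9)/(0.2125 − 0.03038) − 546.7/(0.2125)²
  = 5744.1/0.18212 − 12107 = 31540 − 12107 = 19433 kPa
Z = PV_m/(RT) = (19433)(0.2125)/((8.314)(690.9)) = 4129.5/5744.1 = 0.7189

Z ≈ 0.7189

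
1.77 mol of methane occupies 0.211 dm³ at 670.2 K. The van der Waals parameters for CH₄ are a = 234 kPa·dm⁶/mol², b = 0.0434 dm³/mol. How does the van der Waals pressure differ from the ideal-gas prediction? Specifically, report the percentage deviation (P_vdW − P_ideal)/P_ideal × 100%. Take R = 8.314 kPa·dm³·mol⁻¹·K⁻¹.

22.02 %

Ideal: P_ideal = nRT/V = (1.77)(8.314)(670.2)/0.211 = 46741.8 kPa
vdW: P = nRT/(V − nb) − a n²/V² = 9862.52/0.134182 − 733.099/0.0445210 = 73501.1 − 16466.4 = 57034.7 kPa
% deviation = (57034.7 − 46741.8)/46741.8 × 100% = 22.02%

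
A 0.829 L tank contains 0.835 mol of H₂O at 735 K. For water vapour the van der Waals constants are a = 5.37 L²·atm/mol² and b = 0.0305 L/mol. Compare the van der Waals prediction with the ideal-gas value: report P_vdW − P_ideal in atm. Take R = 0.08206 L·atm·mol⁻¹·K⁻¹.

Ideal: P_ideal = nRT/V = (0.835)(0.08206)(735)/0.829 = 60.7506 atm
vdW: P = nRT/(V − nb) − a n²/V² = 50.3623/0.803533 − 3.74410/0.687241 = 62.6761 − 5.44802 = 57.2281 atm
ΔP = 57.2281 − 60.7506 = -3.523 atm

ΔP ≈ -3.523 atm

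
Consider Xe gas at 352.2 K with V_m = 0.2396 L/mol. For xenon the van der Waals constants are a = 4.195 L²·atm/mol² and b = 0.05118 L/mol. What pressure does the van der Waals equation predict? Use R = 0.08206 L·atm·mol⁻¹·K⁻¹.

P = RT/(V_m − b) − a/V_m²
RT/(V_m − b) = (0.08206)(352.2)/(0.2396 − 0.05118) = 28.902/0.18842 = 153.39 atm
a/V_m² = 4.195/(0.2396)² = 73.073 atm
P = 153.39 − 73.073 = 80.32 atm

P ≈ 80.32 atm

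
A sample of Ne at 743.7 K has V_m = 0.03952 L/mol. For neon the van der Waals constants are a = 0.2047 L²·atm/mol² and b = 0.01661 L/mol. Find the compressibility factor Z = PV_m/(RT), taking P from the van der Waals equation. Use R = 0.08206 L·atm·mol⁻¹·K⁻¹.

P = RT/(V_m − b) − a/V_m² = (0.08206)(743.7)/(0.03952 − 0.01661) − 0.2047/(0.03952)²
  = 61.028/0.022910 − 131.06 = 2663.8 − 131.06 = 2532.7 atm
Z = PV_m/(RT) = (2532.7)(0.03952)/((0.08206)(743.7)) = 100.09/61.028 = 1.640

Z ≈ 1.640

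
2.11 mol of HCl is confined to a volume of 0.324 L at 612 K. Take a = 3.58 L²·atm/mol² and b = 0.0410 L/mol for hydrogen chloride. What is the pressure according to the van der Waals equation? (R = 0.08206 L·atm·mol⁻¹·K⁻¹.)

P ≈ 294.4 atm

P = nRT/(V − nb) − a n²/V²
nRT/(V − nb) = (2.11)(0.08206)(612)/(0.324 − 2.11×0.0410) = 105.97/0.23749 = 446.21 atm
a n²/V² = (3.58)(2.11)²/(0.324)² = 151.83 atm
P = 446.21 − 151.83 = 294.4 atm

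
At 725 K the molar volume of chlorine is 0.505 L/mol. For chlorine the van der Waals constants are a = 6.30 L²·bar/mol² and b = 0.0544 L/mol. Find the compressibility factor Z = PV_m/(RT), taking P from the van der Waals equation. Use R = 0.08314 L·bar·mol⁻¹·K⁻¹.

Z ≈ 0.9138

P = RT/(V_m − b) − a/V_m² = (0.08314)(725)/(0.505 − 0.0544) − 6.30/(0.505)²
  = 60.277/0.45060 − 24.703 = 133.77 − 24.703 = 109.07 bar
Z = PV_m/(RT) = (109.07)(0.505)/((0.08314)(725)) = 55.080/60.277 = 0.9138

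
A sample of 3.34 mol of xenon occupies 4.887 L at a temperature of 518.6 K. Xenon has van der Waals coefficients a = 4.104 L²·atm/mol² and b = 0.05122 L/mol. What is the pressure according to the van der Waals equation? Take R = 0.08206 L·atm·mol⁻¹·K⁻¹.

P ≈ 28.22 atm

P = nRT/(V − nb) − a n²/V²
nRT/(V − nb) = (3.34)(0.08206)(518.6)/(4.887 − 3.34×0.05122) = 142.14/4.7159 = 30.141 atm
a n²/V² = (4.104)(3.34)²/(4.887)² = 1.9170 atm
P = 30.141 − 1.9170 = 28.22 atm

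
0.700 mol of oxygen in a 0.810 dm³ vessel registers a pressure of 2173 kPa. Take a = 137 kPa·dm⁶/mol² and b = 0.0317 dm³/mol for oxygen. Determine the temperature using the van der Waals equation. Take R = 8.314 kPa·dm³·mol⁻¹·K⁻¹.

T = (P + a n²/V²)(V − nb)/(nR)
P + a n²/V² = 2173 + (137)(0.700)²/(0.810)² = 2275.3 kPa
V − nb = 0.810 − (0.700)(0.0317) = 0.78781 dm³
T = (2275.3)(0.78781)/((0.700)(8.314)) = 308.0 K

T ≈ 308.0 K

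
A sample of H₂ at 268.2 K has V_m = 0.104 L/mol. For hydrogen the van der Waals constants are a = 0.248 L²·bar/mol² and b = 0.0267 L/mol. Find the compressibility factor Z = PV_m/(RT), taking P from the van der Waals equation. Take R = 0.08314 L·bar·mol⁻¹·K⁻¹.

P = RT/(V_m − b) − a/V_m² = (0.08314)(268.2)/(0.104 − 0.0267) − 0.248/(0.104)²
  = 22.298/0.077300 − 22.929 = 288.46 − 22.929 = 265.53 bar
Z = PV_m/(RT) = (265.53)(0.104)/((0.08314)(268.2)) = 27.615/22.298 = 1.238

Z ≈ 1.238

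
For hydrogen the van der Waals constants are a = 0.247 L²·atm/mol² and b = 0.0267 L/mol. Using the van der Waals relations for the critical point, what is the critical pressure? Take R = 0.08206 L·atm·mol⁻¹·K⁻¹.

P_c ≈ 12.83 atm

For a van der Waals gas, P_c = a/(27b²).
P_c = 0.247/(27×(0.0267)²) = 0.247/0.019248 = 12.83 atm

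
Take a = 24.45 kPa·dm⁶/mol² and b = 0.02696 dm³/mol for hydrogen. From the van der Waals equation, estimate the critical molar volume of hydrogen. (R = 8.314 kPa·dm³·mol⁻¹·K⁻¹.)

V_m,c ≈ 0.08088 dm³/mol

For a van der Waals gas, V_m,c = 3b.
V_m,c = 3×0.02696 = 0.08088 dm³/mol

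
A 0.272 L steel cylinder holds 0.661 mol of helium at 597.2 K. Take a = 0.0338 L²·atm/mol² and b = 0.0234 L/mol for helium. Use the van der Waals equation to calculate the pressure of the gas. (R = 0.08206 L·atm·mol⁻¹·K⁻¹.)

P = nRT/(V − nb) − a n²/V²
nRT/(V − nb) = (0.661)(0.08206)(597.2)/(0.272 − 0.661×0.0234) = 32.393/0.25653 = 126.27 atm
a n²/V² = (0.0338)(0.661)²/(0.272)² = 0.19961 atm
P = 126.27 − 0.19961 = 126.1 atm

P ≈ 126.1 atm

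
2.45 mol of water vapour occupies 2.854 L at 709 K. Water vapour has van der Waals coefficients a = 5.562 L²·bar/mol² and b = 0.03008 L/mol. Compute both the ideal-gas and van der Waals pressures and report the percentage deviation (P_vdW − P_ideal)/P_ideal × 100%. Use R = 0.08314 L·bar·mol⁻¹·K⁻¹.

-5.45 %

Ideal: P_ideal = nRT/V = (2.45)(0.08314)(709)/2.854 = 50.6021 bar
vdW: P = nRT/(V − nb) − a n²/V² = 144.418/2.78030 − 33.3859/8.14532 = 51.9433 − 4.09878 = 47.8445 bar
% deviation = (47.8445 − 50.6021)/50.6021 × 100% = -5.45%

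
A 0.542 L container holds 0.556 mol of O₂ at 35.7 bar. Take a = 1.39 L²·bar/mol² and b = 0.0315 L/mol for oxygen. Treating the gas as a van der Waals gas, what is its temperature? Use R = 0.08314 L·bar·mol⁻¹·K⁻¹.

T ≈ 421.7 K

T = (P + a n²/V²)(V − nb)/(nR)
P + a n²/V² = 35.7 + (1.39)(0.556)²/(0.542)² = 37.163 bar
V − nb = 0.542 − (0.556)(0.0315) = 0.52449 L
T = (37.163)(0.52449)/((0.556)(0.08314)) = 421.7 K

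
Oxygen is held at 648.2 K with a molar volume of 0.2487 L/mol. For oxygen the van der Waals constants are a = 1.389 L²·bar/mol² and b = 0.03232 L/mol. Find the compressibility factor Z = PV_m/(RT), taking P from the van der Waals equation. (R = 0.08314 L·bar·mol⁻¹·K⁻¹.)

Z ≈ 1.046

P = RT/(V_m − b) − a/V_m² = (0.08314)(648.2)/(0.2487 − 0.03232) − 1.389/(0.2487)²
  = 53.891/0.21638 − 22.457 = 249.06 − 22.457 = 226.60 bar
Z = PV_m/(RT) = (226.60)(0.2487)/((0.08314)(648.2)) = 56.355/53.891 = 1.046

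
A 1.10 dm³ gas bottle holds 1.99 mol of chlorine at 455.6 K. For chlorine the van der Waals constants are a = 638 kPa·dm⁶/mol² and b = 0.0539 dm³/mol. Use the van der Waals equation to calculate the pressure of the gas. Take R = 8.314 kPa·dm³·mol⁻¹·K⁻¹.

P ≈ 5505 kPa

P = nRT/(V − nb) − a n²/V²
nRT/(V − nb) = (1.99)(8.314)(455.6)/(1.10 − 1.99×0.0539) = 7537.8/0.99274 = 7592.9 kPa
a n²/V² = (638)(1.99)²/(1.10)² = 2088.1 kPa
P = 7592.9 − 2088.1 = 5505 kPa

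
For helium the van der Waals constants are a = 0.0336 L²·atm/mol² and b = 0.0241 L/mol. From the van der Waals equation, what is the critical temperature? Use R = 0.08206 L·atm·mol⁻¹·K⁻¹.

For a van der Waals gas, T_c = 8a/(27Rb).
T_c = 8×0.0336/(27×0.08206×0.0241) = 0.26880/0.053396 = 5.034 K

T_c ≈ 5.034 K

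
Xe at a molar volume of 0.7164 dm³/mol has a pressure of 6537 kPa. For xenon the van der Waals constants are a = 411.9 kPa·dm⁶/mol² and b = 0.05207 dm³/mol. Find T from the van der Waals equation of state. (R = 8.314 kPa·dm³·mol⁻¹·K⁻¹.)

T = (P + a/V_m²)(V_m − b)/R
P + a/V_m² = 6537 + 411.9/(0.7164)² = 7339.6 kPa
V_m − b = 0.7164 − 0.05207 = 0.66433 dm³/mol
T = (7339.6)(0.66433)/8.314 = 586.5 K

T ≈ 586.5 K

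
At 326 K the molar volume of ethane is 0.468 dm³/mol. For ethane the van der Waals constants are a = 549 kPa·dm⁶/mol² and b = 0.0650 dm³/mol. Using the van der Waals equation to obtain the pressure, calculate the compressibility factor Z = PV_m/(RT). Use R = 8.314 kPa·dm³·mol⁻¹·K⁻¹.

P = RT/(V_m − b) − a/V_m² = (8.314)(326)/(0.468 − 0.0650) − 549/(0.468)²
  = 2710.4/0.40300 − 2506.6 = 6725.6 − 2506.6 = 4219.0 kPa
Z = PV_m/(RT) = (4219.0)(0.468)/((8.314)(326)) = 1974.5/2710.4 = 0.7285

Z ≈ 0.7285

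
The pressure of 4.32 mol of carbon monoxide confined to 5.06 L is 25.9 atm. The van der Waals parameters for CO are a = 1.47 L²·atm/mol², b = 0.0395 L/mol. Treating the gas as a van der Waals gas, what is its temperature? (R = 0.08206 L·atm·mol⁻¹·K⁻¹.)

T = (P + a n²/V²)(V − nb)/(nR)
P + a n²/V² = 25.9 + (1.47)(4.32)²/(5.06)² = 26.971 atm
V − nb = 5.06 − (4.32)(0.0395) = 4.8894 L
T = (26.971)(4.8894)/((4.32)(0.08206)) = 372.0 K

T ≈ 372.0 K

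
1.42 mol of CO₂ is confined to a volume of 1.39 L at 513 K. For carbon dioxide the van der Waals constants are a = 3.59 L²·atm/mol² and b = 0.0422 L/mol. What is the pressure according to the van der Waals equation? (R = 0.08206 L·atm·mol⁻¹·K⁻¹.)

P ≈ 41.20 atm

P = nRT/(V − nb) − a n²/V²
nRT/(V − nb) = (1.42)(0.08206)(513)/(1.39 − 1.42×0.0422) = 59.777/1.3301 = 44.942 atm
a n²/V² = (3.59)(1.42)²/(1.39)² = 3.7466 atm
P = 44.942 − 3.7466 = 41.20 atm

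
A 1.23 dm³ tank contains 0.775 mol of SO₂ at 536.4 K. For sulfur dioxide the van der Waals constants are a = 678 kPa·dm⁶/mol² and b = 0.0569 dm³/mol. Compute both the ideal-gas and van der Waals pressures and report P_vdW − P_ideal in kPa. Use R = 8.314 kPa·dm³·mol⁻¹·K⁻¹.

ΔP ≈ -164.7 kPa

Ideal: P_ideal = nRT/V = (0.775)(8.314)(536.4)/1.23 = 2809.93 kPa
vdW: P = nRT/(V − nb) − a n²/V² = 3456.21/1.18590 − 407.224/1.51290 = 2914.42 − 269.168 = 2645.25 kPa
ΔP = 2645.25 − 2809.93 = -164.7 kPa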